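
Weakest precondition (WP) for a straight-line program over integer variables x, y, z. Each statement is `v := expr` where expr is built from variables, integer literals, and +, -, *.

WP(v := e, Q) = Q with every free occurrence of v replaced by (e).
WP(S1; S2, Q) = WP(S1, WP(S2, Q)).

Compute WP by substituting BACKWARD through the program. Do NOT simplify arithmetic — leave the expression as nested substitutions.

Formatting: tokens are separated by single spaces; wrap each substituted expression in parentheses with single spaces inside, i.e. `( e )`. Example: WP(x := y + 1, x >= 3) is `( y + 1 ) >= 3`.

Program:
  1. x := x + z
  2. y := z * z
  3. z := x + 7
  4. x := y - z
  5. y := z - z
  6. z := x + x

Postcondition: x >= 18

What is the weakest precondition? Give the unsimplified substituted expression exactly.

post: x >= 18
stmt 6: z := x + x  -- replace 0 occurrence(s) of z with (x + x)
  => x >= 18
stmt 5: y := z - z  -- replace 0 occurrence(s) of y with (z - z)
  => x >= 18
stmt 4: x := y - z  -- replace 1 occurrence(s) of x with (y - z)
  => ( y - z ) >= 18
stmt 3: z := x + 7  -- replace 1 occurrence(s) of z with (x + 7)
  => ( y - ( x + 7 ) ) >= 18
stmt 2: y := z * z  -- replace 1 occurrence(s) of y with (z * z)
  => ( ( z * z ) - ( x + 7 ) ) >= 18
stmt 1: x := x + z  -- replace 1 occurrence(s) of x with (x + z)
  => ( ( z * z ) - ( ( x + z ) + 7 ) ) >= 18

Answer: ( ( z * z ) - ( ( x + z ) + 7 ) ) >= 18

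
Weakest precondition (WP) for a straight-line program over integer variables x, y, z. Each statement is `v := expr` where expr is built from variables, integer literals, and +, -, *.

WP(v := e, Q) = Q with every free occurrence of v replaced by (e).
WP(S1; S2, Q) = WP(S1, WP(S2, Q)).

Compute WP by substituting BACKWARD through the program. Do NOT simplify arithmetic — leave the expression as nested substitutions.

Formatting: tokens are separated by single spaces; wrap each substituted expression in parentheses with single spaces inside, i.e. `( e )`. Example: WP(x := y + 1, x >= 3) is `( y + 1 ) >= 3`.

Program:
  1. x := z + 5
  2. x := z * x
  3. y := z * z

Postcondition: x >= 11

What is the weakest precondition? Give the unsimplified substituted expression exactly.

post: x >= 11
stmt 3: y := z * z  -- replace 0 occurrence(s) of y with (z * z)
  => x >= 11
stmt 2: x := z * x  -- replace 1 occurrence(s) of x with (z * x)
  => ( z * x ) >= 11
stmt 1: x := z + 5  -- replace 1 occurrence(s) of x with (z + 5)
  => ( z * ( z + 5 ) ) >= 11

Answer: ( z * ( z + 5 ) ) >= 11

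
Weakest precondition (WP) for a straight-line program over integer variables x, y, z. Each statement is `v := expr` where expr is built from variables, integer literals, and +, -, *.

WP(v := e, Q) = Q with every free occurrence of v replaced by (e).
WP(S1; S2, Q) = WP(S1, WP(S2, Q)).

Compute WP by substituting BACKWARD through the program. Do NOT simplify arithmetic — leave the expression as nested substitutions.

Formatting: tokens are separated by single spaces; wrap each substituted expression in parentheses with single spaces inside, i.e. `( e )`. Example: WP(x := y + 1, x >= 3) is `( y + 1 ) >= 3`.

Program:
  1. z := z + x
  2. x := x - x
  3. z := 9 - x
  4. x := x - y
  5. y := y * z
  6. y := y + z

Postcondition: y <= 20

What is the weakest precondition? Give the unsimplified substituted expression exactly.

Answer: ( ( y * ( 9 - ( x - x ) ) ) + ( 9 - ( x - x ) ) ) <= 20

Derivation:
post: y <= 20
stmt 6: y := y + z  -- replace 1 occurrence(s) of y with (y + z)
  => ( y + z ) <= 20
stmt 5: y := y * z  -- replace 1 occurrence(s) of y with (y * z)
  => ( ( y * z ) + z ) <= 20
stmt 4: x := x - y  -- replace 0 occurrence(s) of x with (x - y)
  => ( ( y * z ) + z ) <= 20
stmt 3: z := 9 - x  -- replace 2 occurrence(s) of z with (9 - x)
  => ( ( y * ( 9 - x ) ) + ( 9 - x ) ) <= 20
stmt 2: x := x - x  -- replace 2 occurrence(s) of x with (x - x)
  => ( ( y * ( 9 - ( x - x ) ) ) + ( 9 - ( x - x ) ) ) <= 20
stmt 1: z := z + x  -- replace 0 occurrence(s) of z with (z + x)
  => ( ( y * ( 9 - ( x - x ) ) ) + ( 9 - ( x - x ) ) ) <= 20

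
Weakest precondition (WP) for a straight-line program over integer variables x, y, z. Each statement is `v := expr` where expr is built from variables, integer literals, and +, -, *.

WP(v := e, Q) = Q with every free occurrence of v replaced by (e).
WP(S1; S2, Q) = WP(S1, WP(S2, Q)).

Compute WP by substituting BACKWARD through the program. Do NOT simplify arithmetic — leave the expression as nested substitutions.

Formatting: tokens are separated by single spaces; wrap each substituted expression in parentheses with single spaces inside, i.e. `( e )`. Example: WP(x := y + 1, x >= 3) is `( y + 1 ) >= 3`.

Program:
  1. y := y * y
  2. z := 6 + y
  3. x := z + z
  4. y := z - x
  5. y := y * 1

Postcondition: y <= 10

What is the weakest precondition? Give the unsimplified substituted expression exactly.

Answer: ( ( ( 6 + ( y * y ) ) - ( ( 6 + ( y * y ) ) + ( 6 + ( y * y ) ) ) ) * 1 ) <= 10

Derivation:
post: y <= 10
stmt 5: y := y * 1  -- replace 1 occurrence(s) of y with (y * 1)
  => ( y * 1 ) <= 10
stmt 4: y := z - x  -- replace 1 occurrence(s) of y with (z - x)
  => ( ( z - x ) * 1 ) <= 10
stmt 3: x := z + z  -- replace 1 occurrence(s) of x with (z + z)
  => ( ( z - ( z + z ) ) * 1 ) <= 10
stmt 2: z := 6 + y  -- replace 3 occurrence(s) of z with (6 + y)
  => ( ( ( 6 + y ) - ( ( 6 + y ) + ( 6 + y ) ) ) * 1 ) <= 10
stmt 1: y := y * y  -- replace 3 occurrence(s) of y with (y * y)
  => ( ( ( 6 + ( y * y ) ) - ( ( 6 + ( y * y ) ) + ( 6 + ( y * y ) ) ) ) * 1 ) <= 10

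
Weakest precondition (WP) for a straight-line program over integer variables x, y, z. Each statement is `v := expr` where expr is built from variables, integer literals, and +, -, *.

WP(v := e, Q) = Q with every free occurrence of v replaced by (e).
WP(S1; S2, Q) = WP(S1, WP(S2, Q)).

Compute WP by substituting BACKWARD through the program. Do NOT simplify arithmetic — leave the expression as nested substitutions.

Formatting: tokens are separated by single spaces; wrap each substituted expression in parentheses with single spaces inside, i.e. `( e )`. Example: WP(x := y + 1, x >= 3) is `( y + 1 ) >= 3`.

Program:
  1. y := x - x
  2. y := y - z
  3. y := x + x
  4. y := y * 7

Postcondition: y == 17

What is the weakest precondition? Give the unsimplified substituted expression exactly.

Answer: ( ( x + x ) * 7 ) == 17

Derivation:
post: y == 17
stmt 4: y := y * 7  -- replace 1 occurrence(s) of y with (y * 7)
  => ( y * 7 ) == 17
stmt 3: y := x + x  -- replace 1 occurrence(s) of y with (x + x)
  => ( ( x + x ) * 7 ) == 17
stmt 2: y := y - z  -- replace 0 occurrence(s) of y with (y - z)
  => ( ( x + x ) * 7 ) == 17
stmt 1: y := x - x  -- replace 0 occurrence(s) of y with (x - x)
  => ( ( x + x ) * 7 ) == 17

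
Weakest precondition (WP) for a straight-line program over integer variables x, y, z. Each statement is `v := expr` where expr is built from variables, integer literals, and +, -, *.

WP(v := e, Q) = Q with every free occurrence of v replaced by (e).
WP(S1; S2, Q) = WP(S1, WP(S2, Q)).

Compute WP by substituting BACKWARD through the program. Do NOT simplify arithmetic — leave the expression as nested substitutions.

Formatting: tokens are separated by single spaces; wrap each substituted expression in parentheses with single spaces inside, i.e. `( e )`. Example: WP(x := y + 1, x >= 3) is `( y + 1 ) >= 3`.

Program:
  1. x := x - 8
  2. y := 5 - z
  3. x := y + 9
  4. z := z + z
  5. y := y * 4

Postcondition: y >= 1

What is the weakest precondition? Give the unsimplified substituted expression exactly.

post: y >= 1
stmt 5: y := y * 4  -- replace 1 occurrence(s) of y with (y * 4)
  => ( y * 4 ) >= 1
stmt 4: z := z + z  -- replace 0 occurrence(s) of z with (z + z)
  => ( y * 4 ) >= 1
stmt 3: x := y + 9  -- replace 0 occurrence(s) of x with (y + 9)
  => ( y * 4 ) >= 1
stmt 2: y := 5 - z  -- replace 1 occurrence(s) of y with (5 - z)
  => ( ( 5 - z ) * 4 ) >= 1
stmt 1: x := x - 8  -- replace 0 occurrence(s) of x with (x - 8)
  => ( ( 5 - z ) * 4 ) >= 1

Answer: ( ( 5 - z ) * 4 ) >= 1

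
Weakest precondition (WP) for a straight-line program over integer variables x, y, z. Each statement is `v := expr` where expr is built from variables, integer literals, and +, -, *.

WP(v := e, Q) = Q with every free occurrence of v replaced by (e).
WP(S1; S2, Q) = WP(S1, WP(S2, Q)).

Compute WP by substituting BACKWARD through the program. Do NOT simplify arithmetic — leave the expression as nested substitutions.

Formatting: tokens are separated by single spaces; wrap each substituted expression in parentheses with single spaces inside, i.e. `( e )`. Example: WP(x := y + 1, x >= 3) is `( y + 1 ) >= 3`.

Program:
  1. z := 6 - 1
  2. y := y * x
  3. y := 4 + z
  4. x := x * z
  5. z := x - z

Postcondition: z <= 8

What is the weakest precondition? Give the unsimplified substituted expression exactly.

post: z <= 8
stmt 5: z := x - z  -- replace 1 occurrence(s) of z with (x - z)
  => ( x - z ) <= 8
stmt 4: x := x * z  -- replace 1 occurrence(s) of x with (x * z)
  => ( ( x * z ) - z ) <= 8
stmt 3: y := 4 + z  -- replace 0 occurrence(s) of y with (4 + z)
  => ( ( x * z ) - z ) <= 8
stmt 2: y := y * x  -- replace 0 occurrence(s) of y with (y * x)
  => ( ( x * z ) - z ) <= 8
stmt 1: z := 6 - 1  -- replace 2 occurrence(s) of z with (6 - 1)
  => ( ( x * ( 6 - 1 ) ) - ( 6 - 1 ) ) <= 8

Answer: ( ( x * ( 6 - 1 ) ) - ( 6 - 1 ) ) <= 8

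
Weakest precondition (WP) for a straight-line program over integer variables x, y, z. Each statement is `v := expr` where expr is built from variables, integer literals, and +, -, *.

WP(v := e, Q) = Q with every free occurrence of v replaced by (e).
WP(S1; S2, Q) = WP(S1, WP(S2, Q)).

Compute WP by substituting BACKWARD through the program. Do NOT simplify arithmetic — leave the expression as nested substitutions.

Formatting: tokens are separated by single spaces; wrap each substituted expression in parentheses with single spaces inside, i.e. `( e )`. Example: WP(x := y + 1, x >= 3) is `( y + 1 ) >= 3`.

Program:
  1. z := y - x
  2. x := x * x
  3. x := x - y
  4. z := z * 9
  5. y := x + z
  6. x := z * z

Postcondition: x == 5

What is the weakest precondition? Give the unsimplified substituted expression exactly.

Answer: ( ( ( y - x ) * 9 ) * ( ( y - x ) * 9 ) ) == 5

Derivation:
post: x == 5
stmt 6: x := z * z  -- replace 1 occurrence(s) of x with (z * z)
  => ( z * z ) == 5
stmt 5: y := x + z  -- replace 0 occurrence(s) of y with (x + z)
  => ( z * z ) == 5
stmt 4: z := z * 9  -- replace 2 occurrence(s) of z with (z * 9)
  => ( ( z * 9 ) * ( z * 9 ) ) == 5
stmt 3: x := x - y  -- replace 0 occurrence(s) of x with (x - y)
  => ( ( z * 9 ) * ( z * 9 ) ) == 5
stmt 2: x := x * x  -- replace 0 occurrence(s) of x with (x * x)
  => ( ( z * 9 ) * ( z * 9 ) ) == 5
stmt 1: z := y - x  -- replace 2 occurrence(s) of z with (y - x)
  => ( ( ( y - x ) * 9 ) * ( ( y - x ) * 9 ) ) == 5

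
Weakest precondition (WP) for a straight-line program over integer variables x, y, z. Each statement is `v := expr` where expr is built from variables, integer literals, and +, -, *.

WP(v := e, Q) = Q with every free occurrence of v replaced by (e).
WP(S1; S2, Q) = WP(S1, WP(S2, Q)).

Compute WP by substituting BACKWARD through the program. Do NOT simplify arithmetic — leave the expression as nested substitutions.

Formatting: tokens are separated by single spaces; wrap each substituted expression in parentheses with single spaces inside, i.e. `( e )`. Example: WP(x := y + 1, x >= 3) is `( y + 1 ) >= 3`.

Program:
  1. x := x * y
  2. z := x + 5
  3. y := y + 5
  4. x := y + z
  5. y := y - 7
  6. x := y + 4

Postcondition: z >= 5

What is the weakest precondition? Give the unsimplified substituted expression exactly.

post: z >= 5
stmt 6: x := y + 4  -- replace 0 occurrence(s) of x with (y + 4)
  => z >= 5
stmt 5: y := y - 7  -- replace 0 occurrence(s) of y with (y - 7)
  => z >= 5
stmt 4: x := y + z  -- replace 0 occurrence(s) of x with (y + z)
  => z >= 5
stmt 3: y := y + 5  -- replace 0 occurrence(s) of y with (y + 5)
  => z >= 5
stmt 2: z := x + 5  -- replace 1 occurrence(s) of z with (x + 5)
  => ( x + 5 ) >= 5
stmt 1: x := x * y  -- replace 1 occurrence(s) of x with (x * y)
  => ( ( x * y ) + 5 ) >= 5

Answer: ( ( x * y ) + 5 ) >= 5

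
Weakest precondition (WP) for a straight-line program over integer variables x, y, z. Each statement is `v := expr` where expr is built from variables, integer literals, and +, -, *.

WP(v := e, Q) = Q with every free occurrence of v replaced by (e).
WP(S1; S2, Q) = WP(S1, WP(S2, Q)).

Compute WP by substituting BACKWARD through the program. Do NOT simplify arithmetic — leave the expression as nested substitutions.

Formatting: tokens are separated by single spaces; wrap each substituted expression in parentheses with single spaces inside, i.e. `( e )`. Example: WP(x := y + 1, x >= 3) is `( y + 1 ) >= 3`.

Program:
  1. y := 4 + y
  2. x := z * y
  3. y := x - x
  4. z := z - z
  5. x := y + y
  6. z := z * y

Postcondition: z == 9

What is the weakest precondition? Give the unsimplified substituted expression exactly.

Answer: ( ( z - z ) * ( ( z * ( 4 + y ) ) - ( z * ( 4 + y ) ) ) ) == 9

Derivation:
post: z == 9
stmt 6: z := z * y  -- replace 1 occurrence(s) of z with (z * y)
  => ( z * y ) == 9
stmt 5: x := y + y  -- replace 0 occurrence(s) of x with (y + y)
  => ( z * y ) == 9
stmt 4: z := z - z  -- replace 1 occurrence(s) of z with (z - z)
  => ( ( z - z ) * y ) == 9
stmt 3: y := x - x  -- replace 1 occurrence(s) of y with (x - x)
  => ( ( z - z ) * ( x - x ) ) == 9
stmt 2: x := z * y  -- replace 2 occurrence(s) of x with (z * y)
  => ( ( z - z ) * ( ( z * y ) - ( z * y ) ) ) == 9
stmt 1: y := 4 + y  -- replace 2 occurrence(s) of y with (4 + y)
  => ( ( z - z ) * ( ( z * ( 4 + y ) ) - ( z * ( 4 + y ) ) ) ) == 9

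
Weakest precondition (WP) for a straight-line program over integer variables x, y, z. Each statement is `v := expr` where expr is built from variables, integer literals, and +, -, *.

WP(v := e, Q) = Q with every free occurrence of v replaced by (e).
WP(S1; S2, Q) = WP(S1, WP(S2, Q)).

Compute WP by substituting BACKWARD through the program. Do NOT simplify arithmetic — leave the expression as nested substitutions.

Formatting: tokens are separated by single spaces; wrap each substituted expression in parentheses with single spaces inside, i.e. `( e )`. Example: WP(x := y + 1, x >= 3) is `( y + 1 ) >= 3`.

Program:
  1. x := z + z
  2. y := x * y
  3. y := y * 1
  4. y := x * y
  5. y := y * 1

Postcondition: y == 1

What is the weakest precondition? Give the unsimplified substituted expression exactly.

Answer: ( ( ( z + z ) * ( ( ( z + z ) * y ) * 1 ) ) * 1 ) == 1

Derivation:
post: y == 1
stmt 5: y := y * 1  -- replace 1 occurrence(s) of y with (y * 1)
  => ( y * 1 ) == 1
stmt 4: y := x * y  -- replace 1 occurrence(s) of y with (x * y)
  => ( ( x * y ) * 1 ) == 1
stmt 3: y := y * 1  -- replace 1 occurrence(s) of y with (y * 1)
  => ( ( x * ( y * 1 ) ) * 1 ) == 1
stmt 2: y := x * y  -- replace 1 occurrence(s) of y with (x * y)
  => ( ( x * ( ( x * y ) * 1 ) ) * 1 ) == 1
stmt 1: x := z + z  -- replace 2 occurrence(s) of x with (z + z)
  => ( ( ( z + z ) * ( ( ( z + z ) * y ) * 1 ) ) * 1 ) == 1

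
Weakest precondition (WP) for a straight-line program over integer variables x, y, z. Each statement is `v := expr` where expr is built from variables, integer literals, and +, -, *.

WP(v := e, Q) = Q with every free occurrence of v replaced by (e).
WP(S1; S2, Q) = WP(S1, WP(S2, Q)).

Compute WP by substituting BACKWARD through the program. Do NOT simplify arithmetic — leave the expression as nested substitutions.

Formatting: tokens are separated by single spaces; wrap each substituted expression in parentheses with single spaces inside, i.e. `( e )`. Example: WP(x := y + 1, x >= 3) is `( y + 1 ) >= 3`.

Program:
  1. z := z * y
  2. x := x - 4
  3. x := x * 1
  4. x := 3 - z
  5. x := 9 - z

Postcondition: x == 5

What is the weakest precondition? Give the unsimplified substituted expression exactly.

Answer: ( 9 - ( z * y ) ) == 5

Derivation:
post: x == 5
stmt 5: x := 9 - z  -- replace 1 occurrence(s) of x with (9 - z)
  => ( 9 - z ) == 5
stmt 4: x := 3 - z  -- replace 0 occurrence(s) of x with (3 - z)
  => ( 9 - z ) == 5
stmt 3: x := x * 1  -- replace 0 occurrence(s) of x with (x * 1)
  => ( 9 - z ) == 5
stmt 2: x := x - 4  -- replace 0 occurrence(s) of x with (x - 4)
  => ( 9 - z ) == 5
stmt 1: z := z * y  -- replace 1 occurrence(s) of z with (z * y)
  => ( 9 - ( z * y ) ) == 5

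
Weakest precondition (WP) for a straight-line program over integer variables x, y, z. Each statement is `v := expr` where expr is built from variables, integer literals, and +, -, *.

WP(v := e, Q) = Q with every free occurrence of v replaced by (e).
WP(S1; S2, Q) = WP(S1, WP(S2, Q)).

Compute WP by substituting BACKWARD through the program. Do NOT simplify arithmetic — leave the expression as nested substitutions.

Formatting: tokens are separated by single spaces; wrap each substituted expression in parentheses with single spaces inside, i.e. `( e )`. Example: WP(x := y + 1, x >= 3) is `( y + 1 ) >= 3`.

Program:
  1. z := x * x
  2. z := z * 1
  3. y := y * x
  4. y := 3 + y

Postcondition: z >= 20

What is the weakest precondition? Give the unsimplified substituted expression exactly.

Answer: ( ( x * x ) * 1 ) >= 20

Derivation:
post: z >= 20
stmt 4: y := 3 + y  -- replace 0 occurrence(s) of y with (3 + y)
  => z >= 20
stmt 3: y := y * x  -- replace 0 occurrence(s) of y with (y * x)
  => z >= 20
stmt 2: z := z * 1  -- replace 1 occurrence(s) of z with (z * 1)
  => ( z * 1 ) >= 20
stmt 1: z := x * x  -- replace 1 occurrence(s) of z with (x * x)
  => ( ( x * x ) * 1 ) >= 20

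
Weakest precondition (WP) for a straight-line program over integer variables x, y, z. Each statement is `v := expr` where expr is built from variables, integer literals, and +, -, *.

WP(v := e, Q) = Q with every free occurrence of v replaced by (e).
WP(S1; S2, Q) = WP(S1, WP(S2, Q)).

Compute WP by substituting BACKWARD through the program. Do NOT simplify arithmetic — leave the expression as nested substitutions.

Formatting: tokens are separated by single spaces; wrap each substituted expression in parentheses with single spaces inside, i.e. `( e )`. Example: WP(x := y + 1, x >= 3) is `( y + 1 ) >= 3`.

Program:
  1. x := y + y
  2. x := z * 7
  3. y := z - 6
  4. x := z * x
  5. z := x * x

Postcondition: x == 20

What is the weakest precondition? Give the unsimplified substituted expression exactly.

post: x == 20
stmt 5: z := x * x  -- replace 0 occurrence(s) of z with (x * x)
  => x == 20
stmt 4: x := z * x  -- replace 1 occurrence(s) of x with (z * x)
  => ( z * x ) == 20
stmt 3: y := z - 6  -- replace 0 occurrence(s) of y with (z - 6)
  => ( z * x ) == 20
stmt 2: x := z * 7  -- replace 1 occurrence(s) of x with (z * 7)
  => ( z * ( z * 7 ) ) == 20
stmt 1: x := y + y  -- replace 0 occurrence(s) of x with (y + y)
  => ( z * ( z * 7 ) ) == 20

Answer: ( z * ( z * 7 ) ) == 20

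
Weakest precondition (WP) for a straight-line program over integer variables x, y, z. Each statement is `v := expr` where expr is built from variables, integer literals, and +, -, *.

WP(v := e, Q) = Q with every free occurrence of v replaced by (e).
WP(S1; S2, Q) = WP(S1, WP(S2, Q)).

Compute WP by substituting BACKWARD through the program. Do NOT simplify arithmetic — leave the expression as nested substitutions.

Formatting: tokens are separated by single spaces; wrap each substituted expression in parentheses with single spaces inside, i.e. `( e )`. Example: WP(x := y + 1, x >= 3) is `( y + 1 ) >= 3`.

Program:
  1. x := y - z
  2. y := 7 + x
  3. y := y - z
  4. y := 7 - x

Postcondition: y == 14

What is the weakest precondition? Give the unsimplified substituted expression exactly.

post: y == 14
stmt 4: y := 7 - x  -- replace 1 occurrence(s) of y with (7 - x)
  => ( 7 - x ) == 14
stmt 3: y := y - z  -- replace 0 occurrence(s) of y with (y - z)
  => ( 7 - x ) == 14
stmt 2: y := 7 + x  -- replace 0 occurrence(s) of y with (7 + x)
  => ( 7 - x ) == 14
stmt 1: x := y - z  -- replace 1 occurrence(s) of x with (y - z)
  => ( 7 - ( y - z ) ) == 14

Answer: ( 7 - ( y - z ) ) == 14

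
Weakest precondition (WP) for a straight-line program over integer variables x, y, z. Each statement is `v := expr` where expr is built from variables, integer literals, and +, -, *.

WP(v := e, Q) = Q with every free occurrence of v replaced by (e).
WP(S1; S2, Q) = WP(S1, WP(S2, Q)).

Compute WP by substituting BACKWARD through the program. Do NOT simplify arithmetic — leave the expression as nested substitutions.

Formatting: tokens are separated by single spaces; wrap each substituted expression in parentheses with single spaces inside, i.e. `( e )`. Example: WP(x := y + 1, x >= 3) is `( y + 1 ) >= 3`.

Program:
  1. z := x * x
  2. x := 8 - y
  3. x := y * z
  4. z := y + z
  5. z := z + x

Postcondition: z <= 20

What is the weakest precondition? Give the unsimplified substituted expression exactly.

Answer: ( ( y + ( x * x ) ) + ( y * ( x * x ) ) ) <= 20

Derivation:
post: z <= 20
stmt 5: z := z + x  -- replace 1 occurrence(s) of z with (z + x)
  => ( z + x ) <= 20
stmt 4: z := y + z  -- replace 1 occurrence(s) of z with (y + z)
  => ( ( y + z ) + x ) <= 20
stmt 3: x := y * z  -- replace 1 occurrence(s) of x with (y * z)
  => ( ( y + z ) + ( y * z ) ) <= 20
stmt 2: x := 8 - y  -- replace 0 occurrence(s) of x with (8 - y)
  => ( ( y + z ) + ( y * z ) ) <= 20
stmt 1: z := x * x  -- replace 2 occurrence(s) of z with (x * x)
  => ( ( y + ( x * x ) ) + ( y * ( x * x ) ) ) <= 20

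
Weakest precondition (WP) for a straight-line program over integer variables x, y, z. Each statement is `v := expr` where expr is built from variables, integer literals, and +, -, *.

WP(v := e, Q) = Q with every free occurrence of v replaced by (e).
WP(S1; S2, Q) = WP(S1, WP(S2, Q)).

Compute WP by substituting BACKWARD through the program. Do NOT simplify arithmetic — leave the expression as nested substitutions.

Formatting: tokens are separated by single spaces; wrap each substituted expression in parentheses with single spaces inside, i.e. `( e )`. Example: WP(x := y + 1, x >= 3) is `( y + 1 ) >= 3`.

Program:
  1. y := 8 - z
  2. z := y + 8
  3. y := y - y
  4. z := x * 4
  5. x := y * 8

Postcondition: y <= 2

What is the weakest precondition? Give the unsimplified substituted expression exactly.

Answer: ( ( 8 - z ) - ( 8 - z ) ) <= 2

Derivation:
post: y <= 2
stmt 5: x := y * 8  -- replace 0 occurrence(s) of x with (y * 8)
  => y <= 2
stmt 4: z := x * 4  -- replace 0 occurrence(s) of z with (x * 4)
  => y <= 2
stmt 3: y := y - y  -- replace 1 occurrence(s) of y with (y - y)
  => ( y - y ) <= 2
stmt 2: z := y + 8  -- replace 0 occurrence(s) of z with (y + 8)
  => ( y - y ) <= 2
stmt 1: y := 8 - z  -- replace 2 occurrence(s) of y with (8 - z)
  => ( ( 8 - z ) - ( 8 - z ) ) <= 2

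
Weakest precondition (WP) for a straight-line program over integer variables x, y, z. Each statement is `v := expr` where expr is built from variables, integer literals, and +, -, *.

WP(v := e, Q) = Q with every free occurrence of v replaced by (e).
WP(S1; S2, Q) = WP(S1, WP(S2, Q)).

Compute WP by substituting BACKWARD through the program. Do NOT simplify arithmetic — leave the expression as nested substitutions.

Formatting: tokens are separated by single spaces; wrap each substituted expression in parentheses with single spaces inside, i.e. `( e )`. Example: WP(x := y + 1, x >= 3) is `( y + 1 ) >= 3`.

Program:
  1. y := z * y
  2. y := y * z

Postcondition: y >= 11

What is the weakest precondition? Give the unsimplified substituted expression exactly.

Answer: ( ( z * y ) * z ) >= 11

Derivation:
post: y >= 11
stmt 2: y := y * z  -- replace 1 occurrence(s) of y with (y * z)
  => ( y * z ) >= 11
stmt 1: y := z * y  -- replace 1 occurrence(s) of y with (z * y)
  => ( ( z * y ) * z ) >= 11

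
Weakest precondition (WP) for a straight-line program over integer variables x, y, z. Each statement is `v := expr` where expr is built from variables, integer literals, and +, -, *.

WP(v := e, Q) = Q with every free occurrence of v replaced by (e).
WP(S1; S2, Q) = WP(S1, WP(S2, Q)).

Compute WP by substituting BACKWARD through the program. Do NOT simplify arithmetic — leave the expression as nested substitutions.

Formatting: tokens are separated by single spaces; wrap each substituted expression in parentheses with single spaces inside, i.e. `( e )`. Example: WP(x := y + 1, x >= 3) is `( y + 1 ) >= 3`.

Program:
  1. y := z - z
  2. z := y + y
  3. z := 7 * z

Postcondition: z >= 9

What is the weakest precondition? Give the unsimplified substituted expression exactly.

Answer: ( 7 * ( ( z - z ) + ( z - z ) ) ) >= 9

Derivation:
post: z >= 9
stmt 3: z := 7 * z  -- replace 1 occurrence(s) of z with (7 * z)
  => ( 7 * z ) >= 9
stmt 2: z := y + y  -- replace 1 occurrence(s) of z with (y + y)
  => ( 7 * ( y + y ) ) >= 9
stmt 1: y := z - z  -- replace 2 occurrence(s) of y with (z - z)
  => ( 7 * ( ( z - z ) + ( z - z ) ) ) >= 9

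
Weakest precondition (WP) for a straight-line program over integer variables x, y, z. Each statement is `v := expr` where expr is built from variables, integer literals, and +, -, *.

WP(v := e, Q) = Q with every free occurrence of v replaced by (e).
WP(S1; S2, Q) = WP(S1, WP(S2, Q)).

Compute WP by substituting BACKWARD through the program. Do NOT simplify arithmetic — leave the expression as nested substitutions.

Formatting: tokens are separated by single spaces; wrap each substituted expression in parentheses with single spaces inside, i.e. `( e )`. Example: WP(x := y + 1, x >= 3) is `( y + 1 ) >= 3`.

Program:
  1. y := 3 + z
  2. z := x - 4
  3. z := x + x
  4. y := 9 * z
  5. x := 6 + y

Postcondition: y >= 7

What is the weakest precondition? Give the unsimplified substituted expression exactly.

post: y >= 7
stmt 5: x := 6 + y  -- replace 0 occurrence(s) of x with (6 + y)
  => y >= 7
stmt 4: y := 9 * z  -- replace 1 occurrence(s) of y with (9 * z)
  => ( 9 * z ) >= 7
stmt 3: z := x + x  -- replace 1 occurrence(s) of z with (x + x)
  => ( 9 * ( x + x ) ) >= 7
stmt 2: z := x - 4  -- replace 0 occurrence(s) of z with (x - 4)
  => ( 9 * ( x + x ) ) >= 7
stmt 1: y := 3 + z  -- replace 0 occurrence(s) of y with (3 + z)
  => ( 9 * ( x + x ) ) >= 7

Answer: ( 9 * ( x + x ) ) >= 7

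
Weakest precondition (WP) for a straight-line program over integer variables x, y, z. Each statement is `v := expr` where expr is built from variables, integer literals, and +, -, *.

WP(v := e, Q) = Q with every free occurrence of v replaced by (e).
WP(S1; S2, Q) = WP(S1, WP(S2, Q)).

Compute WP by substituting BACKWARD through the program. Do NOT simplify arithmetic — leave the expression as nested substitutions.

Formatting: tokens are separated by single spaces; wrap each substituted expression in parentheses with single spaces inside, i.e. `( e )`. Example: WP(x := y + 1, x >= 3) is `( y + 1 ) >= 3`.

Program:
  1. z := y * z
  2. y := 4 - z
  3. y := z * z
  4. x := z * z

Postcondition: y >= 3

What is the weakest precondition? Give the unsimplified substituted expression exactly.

post: y >= 3
stmt 4: x := z * z  -- replace 0 occurrence(s) of x with (z * z)
  => y >= 3
stmt 3: y := z * z  -- replace 1 occurrence(s) of y with (z * z)
  => ( z * z ) >= 3
stmt 2: y := 4 - z  -- replace 0 occurrence(s) of y with (4 - z)
  => ( z * z ) >= 3
stmt 1: z := y * z  -- replace 2 occurrence(s) of z with (y * z)
  => ( ( y * z ) * ( y * z ) ) >= 3

Answer: ( ( y * z ) * ( y * z ) ) >= 3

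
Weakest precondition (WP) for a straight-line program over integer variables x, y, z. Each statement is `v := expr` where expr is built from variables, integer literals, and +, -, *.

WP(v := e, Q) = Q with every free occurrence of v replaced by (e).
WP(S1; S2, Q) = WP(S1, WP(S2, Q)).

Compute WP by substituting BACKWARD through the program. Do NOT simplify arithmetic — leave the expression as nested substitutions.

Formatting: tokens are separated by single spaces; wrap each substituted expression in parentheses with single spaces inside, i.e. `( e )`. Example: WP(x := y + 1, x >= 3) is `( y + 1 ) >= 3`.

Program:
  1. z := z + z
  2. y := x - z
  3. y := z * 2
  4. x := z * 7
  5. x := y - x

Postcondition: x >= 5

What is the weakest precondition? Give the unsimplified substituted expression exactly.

post: x >= 5
stmt 5: x := y - x  -- replace 1 occurrence(s) of x with (y - x)
  => ( y - x ) >= 5
stmt 4: x := z * 7  -- replace 1 occurrence(s) of x with (z * 7)
  => ( y - ( z * 7 ) ) >= 5
stmt 3: y := z * 2  -- replace 1 occurrence(s) of y with (z * 2)
  => ( ( z * 2 ) - ( z * 7 ) ) >= 5
stmt 2: y := x - z  -- replace 0 occurrence(s) of y with (x - z)
  => ( ( z * 2 ) - ( z * 7 ) ) >= 5
stmt 1: z := z + z  -- replace 2 occurrence(s) of z with (z + z)
  => ( ( ( z + z ) * 2 ) - ( ( z + z ) * 7 ) ) >= 5

Answer: ( ( ( z + z ) * 2 ) - ( ( z + z ) * 7 ) ) >= 5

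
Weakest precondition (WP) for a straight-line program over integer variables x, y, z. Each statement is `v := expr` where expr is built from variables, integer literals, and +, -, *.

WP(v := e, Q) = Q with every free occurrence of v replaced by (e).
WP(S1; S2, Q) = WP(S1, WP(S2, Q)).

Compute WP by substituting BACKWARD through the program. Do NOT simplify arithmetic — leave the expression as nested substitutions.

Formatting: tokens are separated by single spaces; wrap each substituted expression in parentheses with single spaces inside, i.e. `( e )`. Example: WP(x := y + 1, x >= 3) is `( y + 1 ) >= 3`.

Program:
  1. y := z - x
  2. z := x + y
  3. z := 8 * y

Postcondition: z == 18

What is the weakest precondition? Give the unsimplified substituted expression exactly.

post: z == 18
stmt 3: z := 8 * y  -- replace 1 occurrence(s) of z with (8 * y)
  => ( 8 * y ) == 18
stmt 2: z := x + y  -- replace 0 occurrence(s) of z with (x + y)
  => ( 8 * y ) == 18
stmt 1: y := z - x  -- replace 1 occurrence(s) of y with (z - x)
  => ( 8 * ( z - x ) ) == 18

Answer: ( 8 * ( z - x ) ) == 18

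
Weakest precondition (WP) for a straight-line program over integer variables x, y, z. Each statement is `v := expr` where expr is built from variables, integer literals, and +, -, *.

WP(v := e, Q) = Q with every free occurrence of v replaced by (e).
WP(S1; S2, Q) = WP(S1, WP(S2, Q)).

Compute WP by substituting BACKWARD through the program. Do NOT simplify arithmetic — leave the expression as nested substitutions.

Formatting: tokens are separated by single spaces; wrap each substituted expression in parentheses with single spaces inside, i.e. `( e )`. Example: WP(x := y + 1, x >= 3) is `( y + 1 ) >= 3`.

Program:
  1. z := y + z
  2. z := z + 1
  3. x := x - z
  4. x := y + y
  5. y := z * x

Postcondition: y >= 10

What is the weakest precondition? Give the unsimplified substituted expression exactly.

Answer: ( ( ( y + z ) + 1 ) * ( y + y ) ) >= 10

Derivation:
post: y >= 10
stmt 5: y := z * x  -- replace 1 occurrence(s) of y with (z * x)
  => ( z * x ) >= 10
stmt 4: x := y + y  -- replace 1 occurrence(s) of x with (y + y)
  => ( z * ( y + y ) ) >= 10
stmt 3: x := x - z  -- replace 0 occurrence(s) of x with (x - z)
  => ( z * ( y + y ) ) >= 10
stmt 2: z := z + 1  -- replace 1 occurrence(s) of z with (z + 1)
  => ( ( z + 1 ) * ( y + y ) ) >= 10
stmt 1: z := y + z  -- replace 1 occurrence(s) of z with (y + z)
  => ( ( ( y + z ) + 1 ) * ( y + y ) ) >= 10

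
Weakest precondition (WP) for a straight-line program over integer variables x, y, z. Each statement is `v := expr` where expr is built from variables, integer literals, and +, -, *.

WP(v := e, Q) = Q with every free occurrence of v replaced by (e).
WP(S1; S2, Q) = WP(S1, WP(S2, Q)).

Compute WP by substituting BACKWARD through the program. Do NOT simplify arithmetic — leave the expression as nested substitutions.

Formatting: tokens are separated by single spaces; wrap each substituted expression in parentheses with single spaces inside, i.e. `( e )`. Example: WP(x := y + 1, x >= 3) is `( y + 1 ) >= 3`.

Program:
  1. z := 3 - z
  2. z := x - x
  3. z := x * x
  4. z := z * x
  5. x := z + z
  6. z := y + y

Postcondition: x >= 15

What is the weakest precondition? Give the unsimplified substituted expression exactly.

post: x >= 15
stmt 6: z := y + y  -- replace 0 occurrence(s) of z with (y + y)
  => x >= 15
stmt 5: x := z + z  -- replace 1 occurrence(s) of x with (z + z)
  => ( z + z ) >= 15
stmt 4: z := z * x  -- replace 2 occurrence(s) of z with (z * x)
  => ( ( z * x ) + ( z * x ) ) >= 15
stmt 3: z := x * x  -- replace 2 occurrence(s) of z with (x * x)
  => ( ( ( x * x ) * x ) + ( ( x * x ) * x ) ) >= 15
stmt 2: z := x - x  -- replace 0 occurrence(s) of z with (x - x)
  => ( ( ( x * x ) * x ) + ( ( x * x ) * x ) ) >= 15
stmt 1: z := 3 - z  -- replace 0 occurrence(s) of z with (3 - z)
  => ( ( ( x * x ) * x ) + ( ( x * x ) * x ) ) >= 15

Answer: ( ( ( x * x ) * x ) + ( ( x * x ) * x ) ) >= 15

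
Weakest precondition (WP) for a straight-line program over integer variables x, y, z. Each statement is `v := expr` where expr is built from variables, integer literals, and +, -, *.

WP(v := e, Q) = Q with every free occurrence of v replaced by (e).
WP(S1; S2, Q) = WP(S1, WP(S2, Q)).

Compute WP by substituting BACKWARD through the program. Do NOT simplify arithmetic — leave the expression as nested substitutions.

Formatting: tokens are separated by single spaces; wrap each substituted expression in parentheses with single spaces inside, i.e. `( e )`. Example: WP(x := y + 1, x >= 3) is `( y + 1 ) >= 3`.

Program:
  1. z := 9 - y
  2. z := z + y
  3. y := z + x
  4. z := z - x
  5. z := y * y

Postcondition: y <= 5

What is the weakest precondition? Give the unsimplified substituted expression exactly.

post: y <= 5
stmt 5: z := y * y  -- replace 0 occurrence(s) of z with (y * y)
  => y <= 5
stmt 4: z := z - x  -- replace 0 occurrence(s) of z with (z - x)
  => y <= 5
stmt 3: y := z + x  -- replace 1 occurrence(s) of y with (z + x)
  => ( z + x ) <= 5
stmt 2: z := z + y  -- replace 1 occurrence(s) of z with (z + y)
  => ( ( z + y ) + x ) <= 5
stmt 1: z := 9 - y  -- replace 1 occurrence(s) of z with (9 - y)
  => ( ( ( 9 - y ) + y ) + x ) <= 5

Answer: ( ( ( 9 - y ) + y ) + x ) <= 5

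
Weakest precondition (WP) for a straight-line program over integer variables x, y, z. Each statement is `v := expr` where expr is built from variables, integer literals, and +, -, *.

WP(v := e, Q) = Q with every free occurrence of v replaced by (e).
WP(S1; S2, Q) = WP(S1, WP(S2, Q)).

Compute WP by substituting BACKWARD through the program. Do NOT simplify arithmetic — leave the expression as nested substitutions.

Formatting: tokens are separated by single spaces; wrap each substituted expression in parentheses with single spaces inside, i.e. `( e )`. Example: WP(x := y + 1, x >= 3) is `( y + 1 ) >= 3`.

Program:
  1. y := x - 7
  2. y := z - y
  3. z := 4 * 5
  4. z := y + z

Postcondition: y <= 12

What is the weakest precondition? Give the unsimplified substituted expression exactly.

post: y <= 12
stmt 4: z := y + z  -- replace 0 occurrence(s) of z with (y + z)
  => y <= 12
stmt 3: z := 4 * 5  -- replace 0 occurrence(s) of z with (4 * 5)
  => y <= 12
stmt 2: y := z - y  -- replace 1 occurrence(s) of y with (z - y)
  => ( z - y ) <= 12
stmt 1: y := x - 7  -- replace 1 occurrence(s) of y with (x - 7)
  => ( z - ( x - 7 ) ) <= 12

Answer: ( z - ( x - 7 ) ) <= 12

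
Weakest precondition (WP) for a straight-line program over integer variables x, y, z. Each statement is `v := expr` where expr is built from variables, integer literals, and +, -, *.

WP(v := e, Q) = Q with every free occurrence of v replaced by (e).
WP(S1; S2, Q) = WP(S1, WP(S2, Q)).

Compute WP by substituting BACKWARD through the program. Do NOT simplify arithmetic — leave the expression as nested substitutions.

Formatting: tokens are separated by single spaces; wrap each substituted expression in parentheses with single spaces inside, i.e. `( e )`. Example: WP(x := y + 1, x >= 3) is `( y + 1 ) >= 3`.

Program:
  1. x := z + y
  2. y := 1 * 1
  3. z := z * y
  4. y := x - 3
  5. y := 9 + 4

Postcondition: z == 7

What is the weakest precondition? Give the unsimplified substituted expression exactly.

post: z == 7
stmt 5: y := 9 + 4  -- replace 0 occurrence(s) of y with (9 + 4)
  => z == 7
stmt 4: y := x - 3  -- replace 0 occurrence(s) of y with (x - 3)
  => z == 7
stmt 3: z := z * y  -- replace 1 occurrence(s) of z with (z * y)
  => ( z * y ) == 7
stmt 2: y := 1 * 1  -- replace 1 occurrence(s) of y with (1 * 1)
  => ( z * ( 1 * 1 ) ) == 7
stmt 1: x := z + y  -- replace 0 occurrence(s) of x with (z + y)
  => ( z * ( 1 * 1 ) ) == 7

Answer: ( z * ( 1 * 1 ) ) == 7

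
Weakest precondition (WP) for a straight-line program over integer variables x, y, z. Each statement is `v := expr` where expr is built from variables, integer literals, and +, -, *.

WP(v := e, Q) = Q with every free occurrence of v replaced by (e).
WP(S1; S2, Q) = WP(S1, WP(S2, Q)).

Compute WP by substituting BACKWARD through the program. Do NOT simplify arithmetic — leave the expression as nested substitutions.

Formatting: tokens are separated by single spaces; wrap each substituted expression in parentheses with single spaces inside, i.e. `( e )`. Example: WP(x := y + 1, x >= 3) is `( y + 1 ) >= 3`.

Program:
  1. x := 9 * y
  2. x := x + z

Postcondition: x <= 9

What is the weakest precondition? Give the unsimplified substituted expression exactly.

Answer: ( ( 9 * y ) + z ) <= 9

Derivation:
post: x <= 9
stmt 2: x := x + z  -- replace 1 occurrence(s) of x with (x + z)
  => ( x + z ) <= 9
stmt 1: x := 9 * y  -- replace 1 occurrence(s) of x with (9 * y)
  => ( ( 9 * y ) + z ) <= 9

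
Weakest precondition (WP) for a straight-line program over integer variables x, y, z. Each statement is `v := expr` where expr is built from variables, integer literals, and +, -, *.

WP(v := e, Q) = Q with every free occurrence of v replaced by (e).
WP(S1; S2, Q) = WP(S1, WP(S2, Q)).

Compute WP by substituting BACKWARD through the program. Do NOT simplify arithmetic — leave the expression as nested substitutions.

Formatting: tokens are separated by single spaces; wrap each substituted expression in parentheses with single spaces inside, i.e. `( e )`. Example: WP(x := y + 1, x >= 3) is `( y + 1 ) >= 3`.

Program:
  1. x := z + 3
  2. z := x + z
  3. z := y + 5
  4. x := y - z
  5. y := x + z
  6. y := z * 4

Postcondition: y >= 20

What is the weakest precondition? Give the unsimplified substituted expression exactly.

post: y >= 20
stmt 6: y := z * 4  -- replace 1 occurrence(s) of y with (z * 4)
  => ( z * 4 ) >= 20
stmt 5: y := x + z  -- replace 0 occurrence(s) of y with (x + z)
  => ( z * 4 ) >= 20
stmt 4: x := y - z  -- replace 0 occurrence(s) of x with (y - z)
  => ( z * 4 ) >= 20
stmt 3: z := y + 5  -- replace 1 occurrence(s) of z with (y + 5)
  => ( ( y + 5 ) * 4 ) >= 20
stmt 2: z := x + z  -- replace 0 occurrence(s) of z with (x + z)
  => ( ( y + 5 ) * 4 ) >= 20
stmt 1: x := z + 3  -- replace 0 occurrence(s) of x with (z + 3)
  => ( ( y + 5 ) * 4 ) >= 20

Answer: ( ( y + 5 ) * 4 ) >= 20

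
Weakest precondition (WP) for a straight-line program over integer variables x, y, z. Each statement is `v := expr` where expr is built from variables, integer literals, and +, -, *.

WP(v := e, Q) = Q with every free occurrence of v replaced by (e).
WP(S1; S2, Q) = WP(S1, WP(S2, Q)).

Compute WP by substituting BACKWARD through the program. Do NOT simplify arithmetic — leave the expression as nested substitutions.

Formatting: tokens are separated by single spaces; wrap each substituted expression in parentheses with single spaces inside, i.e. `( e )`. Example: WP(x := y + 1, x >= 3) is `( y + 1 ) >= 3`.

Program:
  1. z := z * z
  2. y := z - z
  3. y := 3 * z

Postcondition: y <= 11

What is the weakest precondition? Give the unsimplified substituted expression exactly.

Answer: ( 3 * ( z * z ) ) <= 11

Derivation:
post: y <= 11
stmt 3: y := 3 * z  -- replace 1 occurrence(s) of y with (3 * z)
  => ( 3 * z ) <= 11
stmt 2: y := z - z  -- replace 0 occurrence(s) of y with (z - z)
  => ( 3 * z ) <= 11
stmt 1: z := z * z  -- replace 1 occurrence(s) of z with (z * z)
  => ( 3 * ( z * z ) ) <= 11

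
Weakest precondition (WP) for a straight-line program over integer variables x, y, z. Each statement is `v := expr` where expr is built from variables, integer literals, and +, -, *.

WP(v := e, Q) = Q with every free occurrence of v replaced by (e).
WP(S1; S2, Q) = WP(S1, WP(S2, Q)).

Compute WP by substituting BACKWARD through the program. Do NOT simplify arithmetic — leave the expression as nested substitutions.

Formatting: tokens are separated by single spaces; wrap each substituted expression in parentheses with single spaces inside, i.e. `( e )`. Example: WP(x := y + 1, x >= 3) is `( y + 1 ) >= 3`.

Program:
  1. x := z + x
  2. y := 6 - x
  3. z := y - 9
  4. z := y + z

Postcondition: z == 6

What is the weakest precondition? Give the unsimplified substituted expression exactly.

Answer: ( ( 6 - ( z + x ) ) + ( ( 6 - ( z + x ) ) - 9 ) ) == 6

Derivation:
post: z == 6
stmt 4: z := y + z  -- replace 1 occurrence(s) of z with (y + z)
  => ( y + z ) == 6
stmt 3: z := y - 9  -- replace 1 occurrence(s) of z with (y - 9)
  => ( y + ( y - 9 ) ) == 6
stmt 2: y := 6 - x  -- replace 2 occurrence(s) of y with (6 - x)
  => ( ( 6 - x ) + ( ( 6 - x ) - 9 ) ) == 6
stmt 1: x := z + x  -- replace 2 occurrence(s) of x with (z + x)
  => ( ( 6 - ( z + x ) ) + ( ( 6 - ( z + x ) ) - 9 ) ) == 6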